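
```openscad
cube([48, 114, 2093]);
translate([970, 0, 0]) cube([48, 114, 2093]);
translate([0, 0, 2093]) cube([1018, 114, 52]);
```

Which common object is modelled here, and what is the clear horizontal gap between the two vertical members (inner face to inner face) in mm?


A door frame. The clear opening width is 922 mm.

Two 2093 mm tall posts with a header on top — a door frame. The left jamb is 48 mm wide at x = 0; the right jamb starts at x = 970. The clear opening is 970 − 48 = 922 mm.


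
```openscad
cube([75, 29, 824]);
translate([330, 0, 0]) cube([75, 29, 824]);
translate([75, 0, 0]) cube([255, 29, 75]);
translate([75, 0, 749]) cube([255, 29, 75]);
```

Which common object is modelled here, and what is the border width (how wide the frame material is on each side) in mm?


A picture frame. The border width is 75 mm.

Four thin pieces enclosing a rectangular opening — a picture frame. The two full-height stiles are 824 mm tall; the top rail sits at z = 749 and is 75 mm tall, so the border above the opening is 824 − 749 = 75 mm, matching the stile x-width.


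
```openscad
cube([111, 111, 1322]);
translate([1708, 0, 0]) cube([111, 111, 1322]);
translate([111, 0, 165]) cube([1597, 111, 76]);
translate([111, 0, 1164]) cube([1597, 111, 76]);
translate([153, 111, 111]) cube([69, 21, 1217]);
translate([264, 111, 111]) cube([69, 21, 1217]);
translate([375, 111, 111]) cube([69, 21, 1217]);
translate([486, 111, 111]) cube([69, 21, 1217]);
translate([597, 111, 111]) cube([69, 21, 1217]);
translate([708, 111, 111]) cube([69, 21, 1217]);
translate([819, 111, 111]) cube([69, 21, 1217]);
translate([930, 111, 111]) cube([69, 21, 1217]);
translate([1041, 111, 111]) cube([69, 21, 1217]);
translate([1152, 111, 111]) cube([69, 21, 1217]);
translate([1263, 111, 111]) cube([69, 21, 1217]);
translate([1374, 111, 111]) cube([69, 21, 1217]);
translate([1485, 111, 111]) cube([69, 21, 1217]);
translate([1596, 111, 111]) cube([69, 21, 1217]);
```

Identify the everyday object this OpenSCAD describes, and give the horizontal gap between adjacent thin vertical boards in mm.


A fence section. The picket gap is 42 mm.

Two posts, two rails, 14 pickets — a fence section. Span 1597 mm holds 14 pickets of 69 mm with 15 equal gaps: ⌊(1597 − 14·69) / 15⌋ = 42 mm.


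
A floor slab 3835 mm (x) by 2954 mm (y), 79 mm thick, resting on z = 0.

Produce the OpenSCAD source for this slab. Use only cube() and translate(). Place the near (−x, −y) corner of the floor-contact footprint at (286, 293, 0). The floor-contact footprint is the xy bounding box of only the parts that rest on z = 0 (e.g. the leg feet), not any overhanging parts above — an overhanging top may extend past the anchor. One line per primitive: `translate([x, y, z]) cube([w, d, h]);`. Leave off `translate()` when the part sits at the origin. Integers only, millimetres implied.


translate([286, 293, 0]) cube([3835, 2954, 79]);


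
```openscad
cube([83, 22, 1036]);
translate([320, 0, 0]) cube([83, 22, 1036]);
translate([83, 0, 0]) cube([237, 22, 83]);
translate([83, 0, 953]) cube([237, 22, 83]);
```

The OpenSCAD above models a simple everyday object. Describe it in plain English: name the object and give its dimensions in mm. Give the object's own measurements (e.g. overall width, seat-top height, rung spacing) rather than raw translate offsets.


A rectangular picture frame lying in the x–z plane (depth along y). The opening is 237 mm wide (x) by 870 mm tall (z), surrounded by a border 83 mm wide on all four sides. The frame is 22 mm deep and is made of two full-height vertical stiles with two horizontal rails fitted between them.


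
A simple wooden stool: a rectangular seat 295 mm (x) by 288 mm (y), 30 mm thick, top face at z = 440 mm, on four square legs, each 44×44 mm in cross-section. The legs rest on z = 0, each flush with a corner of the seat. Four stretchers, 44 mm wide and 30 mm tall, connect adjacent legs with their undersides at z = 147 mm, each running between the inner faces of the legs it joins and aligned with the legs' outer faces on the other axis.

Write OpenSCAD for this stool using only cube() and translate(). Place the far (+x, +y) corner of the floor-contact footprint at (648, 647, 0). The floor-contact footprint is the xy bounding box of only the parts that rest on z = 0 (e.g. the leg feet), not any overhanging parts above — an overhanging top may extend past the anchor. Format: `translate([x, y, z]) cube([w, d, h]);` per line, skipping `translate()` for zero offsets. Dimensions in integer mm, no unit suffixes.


translate([353, 359, 410]) cube([295, 288, 30]);
translate([353, 359, 0]) cube([44, 44, 410]);
translate([604, 359, 0]) cube([44, 44, 410]);
translate([353, 603, 0]) cube([44, 44, 410]);
translate([604, 603, 0]) cube([44, 44, 410]);
translate([397, 359, 147]) cube([207, 44, 30]);
translate([397, 603, 147]) cube([207, 44, 30]);
translate([353, 403, 147]) cube([44, 200, 30]);
translate([604, 403, 147]) cube([44, 200, 30]);


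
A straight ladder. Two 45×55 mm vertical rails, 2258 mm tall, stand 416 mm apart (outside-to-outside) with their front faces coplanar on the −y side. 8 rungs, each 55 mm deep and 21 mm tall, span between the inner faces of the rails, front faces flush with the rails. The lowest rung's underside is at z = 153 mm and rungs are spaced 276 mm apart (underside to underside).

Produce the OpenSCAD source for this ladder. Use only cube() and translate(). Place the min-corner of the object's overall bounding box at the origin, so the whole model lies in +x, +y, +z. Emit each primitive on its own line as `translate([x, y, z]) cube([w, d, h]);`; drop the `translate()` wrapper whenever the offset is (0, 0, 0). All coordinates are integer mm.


cube([45, 55, 2258]);
translate([371, 0, 0]) cube([45, 55, 2258]);
translate([45, 0, 153]) cube([326, 55, 21]);
translate([45, 0, 429]) cube([326, 55, 21]);
translate([45, 0, 705]) cube([326, 55, 21]);
translate([45, 0, 981]) cube([326, 55, 21]);
translate([45, 0, 1257]) cube([326, 55, 21]);
translate([45, 0, 1533]) cube([326, 55, 21]);
translate([45, 0, 1809]) cube([326, 55, 21]);
translate([45, 0, 2085]) cube([326, 55, 21]);


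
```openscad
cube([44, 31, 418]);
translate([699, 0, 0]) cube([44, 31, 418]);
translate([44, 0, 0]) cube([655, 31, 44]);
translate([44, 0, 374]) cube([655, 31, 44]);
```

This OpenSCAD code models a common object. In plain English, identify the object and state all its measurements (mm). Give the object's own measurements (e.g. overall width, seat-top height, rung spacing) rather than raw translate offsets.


A rectangular picture frame lying in the x–z plane (depth along y). The opening is 655 mm wide (x) by 330 mm tall (z), surrounded by a border 44 mm wide on all four sides. The frame is 31 mm deep and is made of two full-height vertical stiles with two horizontal rails fitted between them.


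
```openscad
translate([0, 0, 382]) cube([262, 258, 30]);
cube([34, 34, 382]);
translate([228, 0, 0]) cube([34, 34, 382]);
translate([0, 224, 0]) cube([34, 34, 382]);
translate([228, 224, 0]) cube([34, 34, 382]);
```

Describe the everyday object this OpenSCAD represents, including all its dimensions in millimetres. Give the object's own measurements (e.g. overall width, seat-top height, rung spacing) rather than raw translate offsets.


A four-legged stool. The seat is a 262×258×30 mm slab whose top surface is at z = 412 mm; four square legs, each 34×34 mm in cross-section, run from the floor (z = 0) to the underside of the seat, each flush with a corner of the seat.


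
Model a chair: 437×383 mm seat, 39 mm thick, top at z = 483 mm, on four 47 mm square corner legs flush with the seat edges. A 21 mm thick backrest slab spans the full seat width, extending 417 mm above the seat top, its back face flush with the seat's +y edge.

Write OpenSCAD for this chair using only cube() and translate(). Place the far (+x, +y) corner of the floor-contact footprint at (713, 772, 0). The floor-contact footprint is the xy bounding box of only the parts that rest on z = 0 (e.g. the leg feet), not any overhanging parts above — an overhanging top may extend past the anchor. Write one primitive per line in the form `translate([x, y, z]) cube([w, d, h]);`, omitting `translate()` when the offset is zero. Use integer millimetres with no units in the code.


// leg_h = 483 - 39 = 444
translate([276, 389, 444]) cube([437, 383, 39]);
translate([276, 389, 0]) cube([47, 47, 444]);
translate([666, 389, 0]) cube([47, 47, 444]);
translate([276, 725, 0]) cube([47, 47, 444]);
translate([666, 725, 0]) cube([47, 47, 444]);
translate([276, 751, 483]) cube([437, 21, 417]);


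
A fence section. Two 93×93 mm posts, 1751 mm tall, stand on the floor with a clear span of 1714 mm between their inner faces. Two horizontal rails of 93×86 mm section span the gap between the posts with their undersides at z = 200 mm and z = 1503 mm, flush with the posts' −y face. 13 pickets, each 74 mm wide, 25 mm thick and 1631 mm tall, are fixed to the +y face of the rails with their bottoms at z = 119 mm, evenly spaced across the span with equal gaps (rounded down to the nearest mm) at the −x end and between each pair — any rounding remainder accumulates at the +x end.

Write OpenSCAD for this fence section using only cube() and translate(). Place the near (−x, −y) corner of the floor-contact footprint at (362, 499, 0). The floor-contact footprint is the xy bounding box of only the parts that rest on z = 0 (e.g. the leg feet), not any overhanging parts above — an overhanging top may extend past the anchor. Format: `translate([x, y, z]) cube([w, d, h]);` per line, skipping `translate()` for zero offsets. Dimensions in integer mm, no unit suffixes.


translate([362, 499, 0]) cube([93, 93, 1751]);
translate([2169, 499, 0]) cube([93, 93, 1751]);
translate([455, 499, 200]) cube([1714, 93, 86]);
translate([455, 499, 1503]) cube([1714, 93, 86]);
translate([508, 592, 119]) cube([74, 25, 1631]);
translate([635, 592, 119]) cube([74, 25, 1631]);
translate([762, 592, 119]) cube([74, 25, 1631]);
translate([889, 592, 119]) cube([74, 25, 1631]);
translate([1016, 592, 119]) cube([74, 25, 1631]);
translate([1143, 592, 119]) cube([74, 25, 1631]);
translate([1270, 592, 119]) cube([74, 25, 1631]);
translate([1397, 592, 119]) cube([74, 25, 1631]);
translate([1524, 592, 119]) cube([74, 25, 1631]);
translate([1651, 592, 119]) cube([74, 25, 1631]);
translate([1778, 592, 119]) cube([74, 25, 1631]);
translate([1905, 592, 119]) cube([74, 25, 1631]);
translate([2032, 592, 119]) cube([74, 25, 1631]);


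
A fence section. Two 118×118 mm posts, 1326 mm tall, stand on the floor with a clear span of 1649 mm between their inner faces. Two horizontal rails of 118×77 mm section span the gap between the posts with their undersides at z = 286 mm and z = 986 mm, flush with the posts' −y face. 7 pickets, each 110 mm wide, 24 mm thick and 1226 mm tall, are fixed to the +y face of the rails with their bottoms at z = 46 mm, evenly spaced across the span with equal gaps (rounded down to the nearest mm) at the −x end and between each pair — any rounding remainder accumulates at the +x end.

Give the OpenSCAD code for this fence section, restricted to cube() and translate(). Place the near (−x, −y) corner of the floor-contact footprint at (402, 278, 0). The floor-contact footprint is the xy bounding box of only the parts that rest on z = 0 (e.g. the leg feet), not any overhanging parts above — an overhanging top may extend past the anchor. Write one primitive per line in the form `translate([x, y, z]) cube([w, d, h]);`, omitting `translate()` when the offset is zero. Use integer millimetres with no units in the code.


translate([402, 278, 0]) cube([118, 118, 1326]);
translate([2169, 278, 0]) cube([118, 118, 1326]);
translate([520, 278, 286]) cube([1649, 118, 77]);
translate([520, 278, 986]) cube([1649, 118, 77]);
translate([629, 396, 46]) cube([110, 24, 1226]);
translate([848, 396, 46]) cube([110, 24, 1226]);
translate([1067, 396, 46]) cube([110, 24, 1226]);
translate([1286, 396, 46]) cube([110, 24, 1226]);
translate([1505, 396, 46]) cube([110, 24, 1226]);
translate([1724, 396, 46]) cube([110, 24, 1226]);
translate([1943, 396, 46]) cube([110, 24, 1226]);


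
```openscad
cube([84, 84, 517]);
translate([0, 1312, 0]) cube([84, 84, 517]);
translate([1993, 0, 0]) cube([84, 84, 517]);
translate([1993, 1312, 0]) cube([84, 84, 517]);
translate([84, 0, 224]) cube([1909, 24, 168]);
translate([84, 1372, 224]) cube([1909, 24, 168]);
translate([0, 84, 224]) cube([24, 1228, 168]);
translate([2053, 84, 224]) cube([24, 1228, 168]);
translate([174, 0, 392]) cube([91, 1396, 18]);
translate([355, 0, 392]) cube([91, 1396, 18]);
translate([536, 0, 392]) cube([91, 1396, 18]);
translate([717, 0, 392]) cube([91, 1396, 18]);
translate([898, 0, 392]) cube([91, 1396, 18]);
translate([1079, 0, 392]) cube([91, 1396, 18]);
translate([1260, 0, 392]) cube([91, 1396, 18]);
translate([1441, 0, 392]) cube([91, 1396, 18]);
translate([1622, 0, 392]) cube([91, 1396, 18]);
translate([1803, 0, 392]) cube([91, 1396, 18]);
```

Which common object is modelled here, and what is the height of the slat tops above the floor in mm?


A bed frame. The slat-top height is 410 mm.

Four posts, four rails, and a row of slats — a bed frame. Slats sit on the rails at z = 224 + 168 = 392; with slat thickness 18, the top is 410 mm.


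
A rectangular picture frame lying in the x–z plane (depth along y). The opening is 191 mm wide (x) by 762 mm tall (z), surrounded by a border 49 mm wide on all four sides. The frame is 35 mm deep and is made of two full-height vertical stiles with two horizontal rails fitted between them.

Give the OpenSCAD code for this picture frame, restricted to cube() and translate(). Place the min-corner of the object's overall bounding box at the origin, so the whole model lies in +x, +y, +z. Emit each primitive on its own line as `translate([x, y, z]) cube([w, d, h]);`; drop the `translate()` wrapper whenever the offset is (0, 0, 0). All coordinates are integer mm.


cube([49, 35, 860]);
translate([240, 0, 0]) cube([49, 35, 860]);
translate([49, 0, 0]) cube([191, 35, 49]);
translate([49, 0, 811]) cube([191, 35, 49]);


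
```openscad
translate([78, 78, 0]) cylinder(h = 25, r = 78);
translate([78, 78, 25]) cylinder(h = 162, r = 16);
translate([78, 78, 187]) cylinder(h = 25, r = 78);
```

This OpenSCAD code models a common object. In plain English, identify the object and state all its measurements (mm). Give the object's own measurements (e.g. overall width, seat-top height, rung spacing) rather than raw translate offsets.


A spool: two coaxial disc flanges of radius 78 mm and thickness 25 mm, joined by a core cylinder of radius 16 mm and height 162 mm. The lower flange rests on z = 0 and the three cylinders share a vertical axis.


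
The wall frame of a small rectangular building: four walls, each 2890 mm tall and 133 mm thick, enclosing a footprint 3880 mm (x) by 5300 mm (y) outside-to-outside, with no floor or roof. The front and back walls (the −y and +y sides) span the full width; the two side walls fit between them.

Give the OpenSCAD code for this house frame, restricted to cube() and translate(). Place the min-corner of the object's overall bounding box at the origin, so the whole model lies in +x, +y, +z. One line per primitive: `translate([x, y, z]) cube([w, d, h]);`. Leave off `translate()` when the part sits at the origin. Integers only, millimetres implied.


cube([3880, 133, 2890]);
translate([0, 5167, 0]) cube([3880, 133, 2890]);
translate([0, 133, 0]) cube([133, 5034, 2890]);
translate([3747, 133, 0]) cube([133, 5034, 2890]);


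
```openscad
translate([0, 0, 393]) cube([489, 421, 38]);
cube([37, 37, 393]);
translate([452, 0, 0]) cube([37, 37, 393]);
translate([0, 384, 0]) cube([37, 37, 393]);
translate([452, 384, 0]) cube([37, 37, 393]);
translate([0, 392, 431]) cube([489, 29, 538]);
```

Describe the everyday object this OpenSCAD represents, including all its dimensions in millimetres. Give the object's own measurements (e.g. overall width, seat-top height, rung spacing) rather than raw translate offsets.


A chair. The seat is a 489×421×38 mm slab with its top at z = 431 mm, on four 37×37 mm corner legs (flush with the seat edges, standing on z = 0). A flat backrest 29 mm thick, 538 mm tall, spans the full seat width and rises from the seat top along its +y edge, rear face flush with the rear of the seat.


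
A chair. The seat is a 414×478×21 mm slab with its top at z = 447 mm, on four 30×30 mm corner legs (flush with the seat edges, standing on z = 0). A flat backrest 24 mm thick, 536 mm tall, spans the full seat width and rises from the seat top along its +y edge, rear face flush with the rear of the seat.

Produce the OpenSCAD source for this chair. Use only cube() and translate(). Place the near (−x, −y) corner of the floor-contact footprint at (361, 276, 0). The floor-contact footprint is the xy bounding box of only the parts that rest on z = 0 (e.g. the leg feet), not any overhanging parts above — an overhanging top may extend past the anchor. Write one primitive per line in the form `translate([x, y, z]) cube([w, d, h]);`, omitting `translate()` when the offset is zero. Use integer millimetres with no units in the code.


translate([361, 276, 426]) cube([414, 478, 21]);
translate([361, 276, 0]) cube([30, 30, 426]);
translate([745, 276, 0]) cube([30, 30, 426]);
translate([361, 724, 0]) cube([30, 30, 426]);
translate([745, 724, 0]) cube([30, 30, 426]);
translate([361, 730, 447]) cube([414, 24, 536]);


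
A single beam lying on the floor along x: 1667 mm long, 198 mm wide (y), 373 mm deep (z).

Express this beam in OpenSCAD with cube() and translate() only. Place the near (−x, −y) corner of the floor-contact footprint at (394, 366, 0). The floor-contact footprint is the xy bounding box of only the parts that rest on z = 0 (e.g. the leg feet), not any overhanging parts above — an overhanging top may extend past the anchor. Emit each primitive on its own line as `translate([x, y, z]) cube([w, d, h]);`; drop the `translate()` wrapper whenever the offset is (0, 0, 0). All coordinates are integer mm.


translate([394, 366, 0]) cube([1667, 198, 373]);


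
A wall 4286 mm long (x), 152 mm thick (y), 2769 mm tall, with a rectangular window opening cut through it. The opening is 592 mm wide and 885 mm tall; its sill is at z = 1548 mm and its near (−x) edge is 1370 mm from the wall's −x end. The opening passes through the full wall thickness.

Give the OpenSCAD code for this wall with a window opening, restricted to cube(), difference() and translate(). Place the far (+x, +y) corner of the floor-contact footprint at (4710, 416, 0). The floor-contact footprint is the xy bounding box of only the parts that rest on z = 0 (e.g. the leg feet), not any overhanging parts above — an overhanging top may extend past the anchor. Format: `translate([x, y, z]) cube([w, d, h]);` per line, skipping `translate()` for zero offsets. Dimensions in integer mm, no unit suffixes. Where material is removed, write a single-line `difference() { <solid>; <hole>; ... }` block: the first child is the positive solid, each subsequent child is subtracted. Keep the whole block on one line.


difference() { translate([424, 264, 0]) cube([4286, 152, 2769]); translate([1794, 264, 1548]) cube([592, 152, 885]); }


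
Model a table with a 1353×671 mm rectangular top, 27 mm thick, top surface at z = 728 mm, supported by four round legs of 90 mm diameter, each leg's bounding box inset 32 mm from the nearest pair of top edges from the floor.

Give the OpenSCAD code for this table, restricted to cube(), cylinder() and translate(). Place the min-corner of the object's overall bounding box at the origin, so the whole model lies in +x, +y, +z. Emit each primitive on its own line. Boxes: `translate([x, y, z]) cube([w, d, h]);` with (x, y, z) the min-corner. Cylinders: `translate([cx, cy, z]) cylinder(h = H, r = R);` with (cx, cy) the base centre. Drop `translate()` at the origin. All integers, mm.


// leg_h = 728 - 27 = 701
translate([0, 0, 701]) cube([1353, 671, 27]);
translate([77, 77, 0]) cylinder(h = 701, r = 45);
translate([1276, 77, 0]) cylinder(h = 701, r = 45);
translate([77, 594, 0]) cylinder(h = 701, r = 45);
translate([1276, 594, 0]) cylinder(h = 701, r = 45);


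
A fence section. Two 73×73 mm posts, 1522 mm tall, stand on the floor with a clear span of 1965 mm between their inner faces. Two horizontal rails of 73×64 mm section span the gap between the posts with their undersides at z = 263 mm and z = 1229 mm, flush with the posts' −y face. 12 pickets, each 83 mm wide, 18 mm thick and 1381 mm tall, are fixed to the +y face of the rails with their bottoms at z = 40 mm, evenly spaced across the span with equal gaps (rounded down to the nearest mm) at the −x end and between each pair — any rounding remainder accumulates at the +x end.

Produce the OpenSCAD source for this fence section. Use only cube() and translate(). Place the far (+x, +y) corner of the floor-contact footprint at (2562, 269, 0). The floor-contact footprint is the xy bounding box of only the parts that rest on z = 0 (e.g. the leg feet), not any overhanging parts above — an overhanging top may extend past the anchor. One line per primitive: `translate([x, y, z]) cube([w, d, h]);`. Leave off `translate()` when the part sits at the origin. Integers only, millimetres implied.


translate([451, 196, 0]) cube([73, 73, 1522]);
translate([2489, 196, 0]) cube([73, 73, 1522]);
translate([524, 196, 263]) cube([1965, 73, 64]);
translate([524, 196, 1229]) cube([1965, 73, 64]);
translate([598, 269, 40]) cube([83, 18, 1381]);
translate([755, 269, 40]) cube([83, 18, 1381]);
translate([912, 269, 40]) cube([83, 18, 1381]);
translate([1069, 269, 40]) cube([83, 18, 1381]);
translate([1226, 269, 40]) cube([83, 18, 1381]);
translate([1383, 269, 40]) cube([83, 18, 1381]);
translate([1540, 269, 40]) cube([83, 18, 1381]);
translate([1697, 269, 40]) cube([83, 18, 1381]);
translate([1854, 269, 40]) cube([83, 18, 1381]);
translate([2011, 269, 40]) cube([83, 18, 1381]);
translate([2168, 269, 40]) cube([83, 18, 1381]);
translate([2325, 269, 40]) cube([83, 18, 1381]);


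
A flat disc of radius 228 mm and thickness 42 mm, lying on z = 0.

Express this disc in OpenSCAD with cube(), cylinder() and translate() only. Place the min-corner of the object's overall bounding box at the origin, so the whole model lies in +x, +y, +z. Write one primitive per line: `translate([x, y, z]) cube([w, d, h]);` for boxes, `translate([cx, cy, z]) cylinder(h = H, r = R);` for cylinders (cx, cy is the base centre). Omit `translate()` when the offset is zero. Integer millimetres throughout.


translate([228, 228, 0]) cylinder(h = 42, r = 228);


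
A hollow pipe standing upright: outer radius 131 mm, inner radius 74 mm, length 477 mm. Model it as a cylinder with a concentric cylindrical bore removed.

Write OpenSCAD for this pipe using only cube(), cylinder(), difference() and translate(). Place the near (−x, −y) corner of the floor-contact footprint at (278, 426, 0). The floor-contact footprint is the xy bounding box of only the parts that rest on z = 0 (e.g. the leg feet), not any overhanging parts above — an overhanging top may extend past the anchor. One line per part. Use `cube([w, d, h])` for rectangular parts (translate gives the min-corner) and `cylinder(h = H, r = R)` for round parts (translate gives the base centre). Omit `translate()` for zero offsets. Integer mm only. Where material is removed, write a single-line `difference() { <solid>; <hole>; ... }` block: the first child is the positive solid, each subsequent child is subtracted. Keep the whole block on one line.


difference() { translate([409, 557, 0]) cylinder(h = 477, r = 131); translate([409, 557, 0]) cylinder(h = 477, r = 74); }


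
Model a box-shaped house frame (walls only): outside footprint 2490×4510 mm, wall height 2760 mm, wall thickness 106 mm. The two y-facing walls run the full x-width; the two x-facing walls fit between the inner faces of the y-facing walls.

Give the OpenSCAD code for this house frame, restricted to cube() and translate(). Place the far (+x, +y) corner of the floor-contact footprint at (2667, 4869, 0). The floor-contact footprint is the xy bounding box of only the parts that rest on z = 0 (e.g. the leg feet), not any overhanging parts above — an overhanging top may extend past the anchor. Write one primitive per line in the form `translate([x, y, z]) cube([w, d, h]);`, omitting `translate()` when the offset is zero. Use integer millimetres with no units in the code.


translate([177, 359, 0]) cube([2490, 106, 2760]);
translate([177, 4763, 0]) cube([2490, 106, 2760]);
translate([177, 465, 0]) cube([106, 4298, 2760]);
translate([2561, 465, 0]) cube([106, 4298, 2760]);


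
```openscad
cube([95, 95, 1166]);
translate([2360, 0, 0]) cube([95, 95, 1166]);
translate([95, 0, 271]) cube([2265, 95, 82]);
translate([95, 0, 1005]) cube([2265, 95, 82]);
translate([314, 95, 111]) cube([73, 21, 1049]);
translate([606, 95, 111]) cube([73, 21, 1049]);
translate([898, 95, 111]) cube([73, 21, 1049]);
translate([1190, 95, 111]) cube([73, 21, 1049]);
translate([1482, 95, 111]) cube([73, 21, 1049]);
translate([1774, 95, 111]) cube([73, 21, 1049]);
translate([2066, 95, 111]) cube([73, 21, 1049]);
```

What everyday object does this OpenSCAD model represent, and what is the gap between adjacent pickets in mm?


A fence section. The picket gap is 219 mm.

Two posts, two rails, 7 pickets — a fence section. Span 2265 mm holds 7 pickets of 73 mm with 8 equal gaps: ⌊(2265 − 7·73) / 8⌋ = 219 mm.


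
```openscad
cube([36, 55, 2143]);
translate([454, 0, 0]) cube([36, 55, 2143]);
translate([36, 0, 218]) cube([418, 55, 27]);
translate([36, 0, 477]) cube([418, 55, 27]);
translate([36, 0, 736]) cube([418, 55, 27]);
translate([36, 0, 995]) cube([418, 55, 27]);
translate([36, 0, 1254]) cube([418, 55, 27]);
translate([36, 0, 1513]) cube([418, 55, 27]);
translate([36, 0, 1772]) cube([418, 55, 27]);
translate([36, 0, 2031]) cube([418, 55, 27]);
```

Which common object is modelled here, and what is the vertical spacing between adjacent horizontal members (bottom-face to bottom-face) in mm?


A ladder. The rung spacing is 259 mm.

Two tall 36×55 posts with 8 short bars between them — a ladder. Adjacent rungs sit at z = 218 and z = 477, so the spacing is 477 − 218 = 259 mm.


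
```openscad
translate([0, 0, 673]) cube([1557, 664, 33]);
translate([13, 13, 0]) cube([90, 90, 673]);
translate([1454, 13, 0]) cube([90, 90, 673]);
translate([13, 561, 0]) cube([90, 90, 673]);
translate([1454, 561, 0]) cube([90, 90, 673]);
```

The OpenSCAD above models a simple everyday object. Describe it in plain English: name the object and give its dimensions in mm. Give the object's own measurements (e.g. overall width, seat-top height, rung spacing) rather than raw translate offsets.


A rectangular dining table. The top is 1557×664×33 mm with its upper surface at z = 706 mm. It stands on four 90×90 mm square legs, each inset 13 mm from the nearest pair of top edges, running from the floor to the underside of the top.


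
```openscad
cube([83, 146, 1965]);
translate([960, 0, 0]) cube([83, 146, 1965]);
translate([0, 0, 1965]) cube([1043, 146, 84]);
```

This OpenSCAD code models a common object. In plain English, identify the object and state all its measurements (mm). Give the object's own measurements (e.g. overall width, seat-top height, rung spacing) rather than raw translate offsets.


A door frame. The clear opening is 877 mm wide and 1965 mm high. Two 83 mm wide jambs, 146 mm deep, stand either side of the opening from the floor to the top of the opening. A 84 mm thick head sits across the top of both jambs, spanning the full outside width of the frame.


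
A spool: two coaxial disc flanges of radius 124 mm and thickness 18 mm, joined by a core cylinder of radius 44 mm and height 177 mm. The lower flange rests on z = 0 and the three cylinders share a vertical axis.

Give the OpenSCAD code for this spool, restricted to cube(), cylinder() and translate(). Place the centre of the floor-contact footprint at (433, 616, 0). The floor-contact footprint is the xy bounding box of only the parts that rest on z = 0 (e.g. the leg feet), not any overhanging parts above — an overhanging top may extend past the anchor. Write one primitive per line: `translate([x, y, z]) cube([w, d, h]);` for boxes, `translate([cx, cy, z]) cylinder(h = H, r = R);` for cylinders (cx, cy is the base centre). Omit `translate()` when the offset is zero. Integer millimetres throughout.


translate([433, 616, 0]) cylinder(h = 18, r = 124);
translate([433, 616, 18]) cylinder(h = 177, r = 44);
translate([433, 616, 195]) cylinder(h = 18, r = 124);


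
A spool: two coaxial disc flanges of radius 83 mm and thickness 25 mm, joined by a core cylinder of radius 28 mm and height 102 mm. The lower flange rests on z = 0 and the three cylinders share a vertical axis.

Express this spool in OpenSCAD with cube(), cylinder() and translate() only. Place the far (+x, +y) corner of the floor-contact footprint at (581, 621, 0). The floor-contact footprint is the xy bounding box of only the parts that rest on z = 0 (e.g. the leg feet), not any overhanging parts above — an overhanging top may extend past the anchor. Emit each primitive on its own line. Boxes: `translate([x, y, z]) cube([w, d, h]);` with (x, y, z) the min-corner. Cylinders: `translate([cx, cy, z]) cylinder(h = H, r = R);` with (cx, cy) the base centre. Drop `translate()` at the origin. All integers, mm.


translate([498, 538, 0]) cylinder(h = 25, r = 83);
translate([498, 538, 25]) cylinder(h = 102, r = 28);
translate([498, 538, 127]) cylinder(h = 25, r = 83);


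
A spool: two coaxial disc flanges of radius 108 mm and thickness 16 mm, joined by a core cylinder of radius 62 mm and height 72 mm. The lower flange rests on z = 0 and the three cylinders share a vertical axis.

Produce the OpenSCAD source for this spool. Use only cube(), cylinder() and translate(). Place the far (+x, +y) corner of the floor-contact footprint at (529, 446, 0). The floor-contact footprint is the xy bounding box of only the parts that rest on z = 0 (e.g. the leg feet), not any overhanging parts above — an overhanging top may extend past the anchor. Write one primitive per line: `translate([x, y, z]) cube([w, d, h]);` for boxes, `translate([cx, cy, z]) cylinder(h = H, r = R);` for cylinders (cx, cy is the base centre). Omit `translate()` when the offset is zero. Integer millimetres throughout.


translate([421, 338, 0]) cylinder(h = 16, r = 108);
translate([421, 338, 16]) cylinder(h = 72, r = 62);
translate([421, 338, 88]) cylinder(h = 16, r = 108);


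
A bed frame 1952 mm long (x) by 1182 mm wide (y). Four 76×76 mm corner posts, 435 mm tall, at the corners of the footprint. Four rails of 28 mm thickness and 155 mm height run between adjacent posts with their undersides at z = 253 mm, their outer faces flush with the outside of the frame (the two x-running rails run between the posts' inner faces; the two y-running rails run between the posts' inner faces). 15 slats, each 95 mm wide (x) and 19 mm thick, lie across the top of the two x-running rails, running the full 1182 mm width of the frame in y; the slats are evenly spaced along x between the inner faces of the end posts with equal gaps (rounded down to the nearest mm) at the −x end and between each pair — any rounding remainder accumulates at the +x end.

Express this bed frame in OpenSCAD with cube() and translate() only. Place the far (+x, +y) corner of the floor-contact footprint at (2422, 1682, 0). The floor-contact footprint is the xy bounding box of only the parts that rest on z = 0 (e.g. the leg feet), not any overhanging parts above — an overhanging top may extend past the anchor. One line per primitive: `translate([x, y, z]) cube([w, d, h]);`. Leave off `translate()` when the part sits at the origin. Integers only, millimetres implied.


translate([470, 500, 0]) cube([76, 76, 435]);
translate([470, 1606, 0]) cube([76, 76, 435]);
translate([2346, 500, 0]) cube([76, 76, 435]);
translate([2346, 1606, 0]) cube([76, 76, 435]);
translate([546, 500, 253]) cube([1800, 28, 155]);
translate([546, 1654, 253]) cube([1800, 28, 155]);
translate([470, 576, 253]) cube([28, 1030, 155]);
translate([2394, 576, 253]) cube([28, 1030, 155]);
translate([569, 500, 408]) cube([95, 1182, 19]);
translate([687, 500, 408]) cube([95, 1182, 19]);
translate([805, 500, 408]) cube([95, 1182, 19]);
translate([923, 500, 408]) cube([95, 1182, 19]);
translate([1041, 500, 408]) cube([95, 1182, 19]);
translate([1159, 500, 408]) cube([95, 1182, 19]);
translate([1277, 500, 408]) cube([95, 1182, 19]);
translate([1395, 500, 408]) cube([95, 1182, 19]);
translate([1513, 500, 408]) cube([95, 1182, 19]);
translate([1631, 500, 408]) cube([95, 1182, 19]);
translate([1749, 500, 408]) cube([95, 1182, 19]);
translate([1867, 500, 408]) cube([95, 1182, 19]);
translate([1985, 500, 408]) cube([95, 1182, 19]);
translate([2103, 500, 408]) cube([95, 1182, 19]);
translate([2221, 500, 408]) cube([95, 1182, 19]);


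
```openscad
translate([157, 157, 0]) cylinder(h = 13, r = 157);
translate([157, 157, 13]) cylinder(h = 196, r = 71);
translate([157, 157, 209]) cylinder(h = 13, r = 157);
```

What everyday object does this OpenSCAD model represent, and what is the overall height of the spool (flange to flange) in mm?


A spool. The overall height is 222 mm.

Three coaxial cylinders, large–small–large — a spool. Two 13 mm flanges and a 196 mm core give 13 + 196 + 13 = 222 mm.


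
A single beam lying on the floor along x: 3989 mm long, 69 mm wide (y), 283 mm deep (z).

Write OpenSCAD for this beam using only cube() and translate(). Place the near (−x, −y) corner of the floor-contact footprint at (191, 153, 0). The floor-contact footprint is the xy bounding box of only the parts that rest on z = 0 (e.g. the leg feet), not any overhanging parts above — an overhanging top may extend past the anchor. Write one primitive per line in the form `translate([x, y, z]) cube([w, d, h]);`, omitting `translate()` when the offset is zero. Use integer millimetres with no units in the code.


translate([191, 153, 0]) cube([3989, 69, 283]);


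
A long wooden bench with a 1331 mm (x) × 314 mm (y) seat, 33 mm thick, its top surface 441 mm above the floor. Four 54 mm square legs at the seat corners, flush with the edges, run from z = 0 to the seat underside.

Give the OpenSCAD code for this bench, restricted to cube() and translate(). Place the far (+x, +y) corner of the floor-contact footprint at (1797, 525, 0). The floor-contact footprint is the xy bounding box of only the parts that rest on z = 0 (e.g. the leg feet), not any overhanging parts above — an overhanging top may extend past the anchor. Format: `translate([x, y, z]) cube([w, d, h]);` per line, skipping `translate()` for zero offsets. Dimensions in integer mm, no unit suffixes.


// leg_h = 441 − 33 = 408
translate([466, 211, 408]) cube([1331, 314, 33]);
translate([466, 211, 0]) cube([54, 54, 408]);
translate([466, 471, 0]) cube([54, 54, 408]);
translate([1743, 211, 0]) cube([54, 54, 408]);
translate([1743, 471, 0]) cube([54, 54, 408]);


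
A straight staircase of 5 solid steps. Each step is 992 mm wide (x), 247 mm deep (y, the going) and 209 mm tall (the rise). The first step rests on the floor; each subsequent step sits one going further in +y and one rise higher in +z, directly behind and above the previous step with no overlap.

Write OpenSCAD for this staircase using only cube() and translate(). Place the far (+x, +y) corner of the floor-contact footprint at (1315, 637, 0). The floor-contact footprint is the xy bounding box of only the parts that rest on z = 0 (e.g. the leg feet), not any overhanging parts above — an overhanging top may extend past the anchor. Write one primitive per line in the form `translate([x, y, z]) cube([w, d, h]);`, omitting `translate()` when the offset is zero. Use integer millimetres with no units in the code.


translate([323, 390, 0]) cube([992, 247, 209]);
translate([323, 637, 209]) cube([992, 247, 209]);
translate([323, 884, 418]) cube([992, 247, 209]);
translate([323, 1131, 627]) cube([992, 247, 209]);
translate([323, 1378, 836]) cube([992, 247, 209]);


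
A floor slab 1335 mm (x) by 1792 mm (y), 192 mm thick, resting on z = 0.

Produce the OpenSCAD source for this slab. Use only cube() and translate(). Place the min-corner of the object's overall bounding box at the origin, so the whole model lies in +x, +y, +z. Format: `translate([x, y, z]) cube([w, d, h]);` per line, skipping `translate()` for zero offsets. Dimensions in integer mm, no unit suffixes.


cube([1335, 1792, 192]);


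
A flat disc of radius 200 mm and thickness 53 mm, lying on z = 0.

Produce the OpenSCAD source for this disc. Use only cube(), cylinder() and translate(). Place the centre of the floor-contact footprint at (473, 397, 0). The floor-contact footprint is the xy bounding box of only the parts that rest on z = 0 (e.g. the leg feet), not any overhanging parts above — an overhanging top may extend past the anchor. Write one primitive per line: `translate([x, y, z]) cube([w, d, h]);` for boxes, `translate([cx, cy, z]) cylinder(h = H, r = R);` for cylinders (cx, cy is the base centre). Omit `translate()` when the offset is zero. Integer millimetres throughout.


translate([473, 397, 0]) cylinder(h = 53, r = 200);


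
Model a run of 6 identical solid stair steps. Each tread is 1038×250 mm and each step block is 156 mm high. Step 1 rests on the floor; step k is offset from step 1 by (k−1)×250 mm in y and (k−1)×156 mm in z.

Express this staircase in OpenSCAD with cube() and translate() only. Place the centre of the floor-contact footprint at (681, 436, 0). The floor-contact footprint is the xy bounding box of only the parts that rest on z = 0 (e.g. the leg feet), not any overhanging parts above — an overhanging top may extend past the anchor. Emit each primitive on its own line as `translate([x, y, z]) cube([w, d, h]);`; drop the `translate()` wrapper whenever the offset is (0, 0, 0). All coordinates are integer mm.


translate([162, 311, 0]) cube([1038, 250, 156]);
translate([162, 561, 156]) cube([1038, 250, 156]);
translate([162, 811, 312]) cube([1038, 250, 156]);
translate([162, 1061, 468]) cube([1038, 250, 156]);
translate([162, 1311, 624]) cube([1038, 250, 156]);
translate([162, 1561, 780]) cube([1038, 250, 156]);


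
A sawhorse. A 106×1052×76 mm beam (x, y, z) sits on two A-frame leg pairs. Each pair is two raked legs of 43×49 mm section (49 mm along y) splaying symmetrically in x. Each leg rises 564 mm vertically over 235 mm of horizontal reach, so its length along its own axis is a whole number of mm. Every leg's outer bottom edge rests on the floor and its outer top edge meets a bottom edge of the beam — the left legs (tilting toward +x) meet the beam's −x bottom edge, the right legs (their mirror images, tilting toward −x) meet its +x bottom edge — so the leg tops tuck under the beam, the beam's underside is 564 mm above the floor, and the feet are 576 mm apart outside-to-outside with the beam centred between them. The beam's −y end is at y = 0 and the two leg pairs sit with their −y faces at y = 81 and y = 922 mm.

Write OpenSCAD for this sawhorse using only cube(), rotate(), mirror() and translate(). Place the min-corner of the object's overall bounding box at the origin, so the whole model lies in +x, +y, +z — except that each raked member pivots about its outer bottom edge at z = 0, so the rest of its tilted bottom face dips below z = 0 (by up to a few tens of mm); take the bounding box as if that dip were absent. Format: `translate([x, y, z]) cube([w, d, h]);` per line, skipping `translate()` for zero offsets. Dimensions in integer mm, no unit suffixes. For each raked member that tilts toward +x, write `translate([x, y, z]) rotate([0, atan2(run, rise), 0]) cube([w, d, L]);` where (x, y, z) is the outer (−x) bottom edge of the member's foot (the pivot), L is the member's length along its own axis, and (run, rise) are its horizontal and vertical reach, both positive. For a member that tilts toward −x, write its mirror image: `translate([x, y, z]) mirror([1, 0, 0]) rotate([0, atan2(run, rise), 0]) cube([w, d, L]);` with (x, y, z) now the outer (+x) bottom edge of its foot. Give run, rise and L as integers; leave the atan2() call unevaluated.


translate([235, 0, 564]) cube([106, 1052, 76]);
translate([0, 81, 0]) rotate([0, atan2(235, 564), 0]) cube([43, 49, 611]);
translate([576, 81, 0]) mirror([1, 0, 0]) rotate([0, atan2(235, 564), 0]) cube([43, 49, 611]);
translate([0, 922, 0]) rotate([0, atan2(235, 564), 0]) cube([43, 49, 611]);
translate([576, 922, 0]) mirror([1, 0, 0]) rotate([0, atan2(235, 564), 0]) cube([43, 49, 611]);
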